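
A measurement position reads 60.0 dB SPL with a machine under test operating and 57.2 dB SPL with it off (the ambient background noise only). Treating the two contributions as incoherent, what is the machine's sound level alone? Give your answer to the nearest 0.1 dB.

Subtract intensities: L_src = 10·log₁₀(10^(L_total/10) − 10^(L_bg/10)).
L_src = 10·log₁₀(10^(60.0/10) − 10^(57.2/10)) = 10·log₁₀(475200) = 56.8 dB SPL.

56.8 dB SPL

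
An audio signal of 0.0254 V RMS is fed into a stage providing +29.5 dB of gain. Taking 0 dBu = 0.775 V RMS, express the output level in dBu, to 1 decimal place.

Input level: 20·log₁₀(0.0254/0.775) = -29.69 dBu.
Output: -29.69 + 29.5 = -0.2 dBu.

-0.2 dBu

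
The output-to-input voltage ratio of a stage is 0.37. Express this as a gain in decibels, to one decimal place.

-8.6 dB

Voltage is an amplitude quantity, so gain = 20·log₁₀(V_out/V_in).
20·log₁₀(0.37) = -8.6 dB.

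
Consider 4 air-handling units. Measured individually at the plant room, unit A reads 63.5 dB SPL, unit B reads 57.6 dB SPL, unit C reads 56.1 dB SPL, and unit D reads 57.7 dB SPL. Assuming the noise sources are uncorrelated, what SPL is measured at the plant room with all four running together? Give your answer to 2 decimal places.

Incoherent sources sum as intensities:
L_total = 10·log₁₀(10^(63.5/10) + 10^(57.6/10) + 10^(56.1/10) + 10^(57.7/10)) = 10·log₁₀(3810000) = 65.81 dB SPL.

65.81 dB SPL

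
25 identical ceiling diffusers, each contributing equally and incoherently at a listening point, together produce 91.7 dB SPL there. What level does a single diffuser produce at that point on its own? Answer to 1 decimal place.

25 equal incoherent sources add 10·log₁₀(25) = 13.98 dB over one source.
L_one = 91.7 − 13.98 = 77.7 dB SPL.

77.7 dB SPL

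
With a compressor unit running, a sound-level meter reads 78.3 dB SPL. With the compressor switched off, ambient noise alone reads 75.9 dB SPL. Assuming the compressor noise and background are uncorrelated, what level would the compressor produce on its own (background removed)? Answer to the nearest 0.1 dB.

Background correction is a power subtraction:
L_src = 10·log₁₀(10^(78.3/10) − 10^(75.9/10)) = 10·log₁₀(28700000) = 74.6 dB SPL.

74.6 dB SPL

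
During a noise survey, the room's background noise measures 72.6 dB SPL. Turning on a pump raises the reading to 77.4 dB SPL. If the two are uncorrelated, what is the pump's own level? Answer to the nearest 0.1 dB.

75.7 dB SPL

Background correction is a power subtraction:
L_src = 10·log₁₀(10^(77.4/10) − 10^(72.6/10)) = 10·log₁₀(36760000) = 75.7 dB SPL.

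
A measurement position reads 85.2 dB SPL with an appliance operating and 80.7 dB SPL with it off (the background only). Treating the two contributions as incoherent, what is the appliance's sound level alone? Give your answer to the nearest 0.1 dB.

Subtract intensities: L_src = 10·log₁₀(10^(L_total/10) − 10^(L_bg/10)).
L_src = 10·log₁₀(10^(85.2/10) − 10^(80.7/10)) = 10·log₁₀(213600000) = 83.3 dB SPL.

83.3 dB SPL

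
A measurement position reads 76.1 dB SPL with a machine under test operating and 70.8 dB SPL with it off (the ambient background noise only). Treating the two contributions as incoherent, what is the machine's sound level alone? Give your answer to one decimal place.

74.6 dB SPL

Remove the background by subtracting linear intensities:
L_src = 10·log₁₀(10^(76.1/10) − 10^(70.8/10)) = 10·log₁₀(28720000) = 74.6 dB SPL.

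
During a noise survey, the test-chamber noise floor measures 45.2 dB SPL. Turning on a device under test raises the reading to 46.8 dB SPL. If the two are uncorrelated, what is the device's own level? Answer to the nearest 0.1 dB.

Background correction is a power subtraction:
L_src = 10·log₁₀(10^(46.8/10) − 10^(45.2/10)) = 10·log₁₀(14750) = 41.7 dB SPL.

41.7 dB SPL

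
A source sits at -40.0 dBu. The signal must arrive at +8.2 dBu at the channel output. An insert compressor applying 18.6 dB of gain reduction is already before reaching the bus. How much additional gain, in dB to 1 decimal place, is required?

66.8 dB

The required make-up gain is the shortfall in the dB sum.
G = +8.2 − (-40.0) + 18.6 = 66.8 dB.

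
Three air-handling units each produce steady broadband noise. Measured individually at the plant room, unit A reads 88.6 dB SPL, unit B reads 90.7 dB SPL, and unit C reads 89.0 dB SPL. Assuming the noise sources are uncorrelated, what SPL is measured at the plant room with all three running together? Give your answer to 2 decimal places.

94.30 dB SPL

Incoherent sources sum as intensities:
L_total = 10·log₁₀(10^(88.6/10) + 10^(90.7/10) + 10^(89.0/10)) = 10·log₁₀(2694000000) = 94.30 dB SPL.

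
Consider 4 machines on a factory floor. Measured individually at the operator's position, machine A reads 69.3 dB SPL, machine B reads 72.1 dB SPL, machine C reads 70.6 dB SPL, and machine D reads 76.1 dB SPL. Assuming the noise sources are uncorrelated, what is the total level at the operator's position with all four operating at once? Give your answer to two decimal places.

Incoherent sources sum as intensities:
L_total = 10·log₁₀(10^(69.3/10) + 10^(72.1/10) + 10^(70.6/10) + 10^(76.1/10)) = 10·log₁₀(76950000) = 78.86 dB SPL.

78.86 dB SPL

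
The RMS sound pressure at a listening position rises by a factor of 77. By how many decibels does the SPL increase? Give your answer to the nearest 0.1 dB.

Sound pressure is an amplitude quantity: ΔL = 20·log₁₀(p₂/p₁).
20·log₁₀(77) = 37.7 dB.

37.7 dB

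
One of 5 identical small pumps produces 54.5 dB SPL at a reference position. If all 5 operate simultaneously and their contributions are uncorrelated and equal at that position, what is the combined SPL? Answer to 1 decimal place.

61.5 dB SPL

5 equal incoherent sources raise the level by 10·log₁₀(5) = 6.99 dB.
L_total = 54.5 + 6.99 = 61.5 dB SPL.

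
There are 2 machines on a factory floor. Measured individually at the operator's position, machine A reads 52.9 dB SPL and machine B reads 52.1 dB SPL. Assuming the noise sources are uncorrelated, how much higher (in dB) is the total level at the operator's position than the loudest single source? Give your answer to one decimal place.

2.6 dB

Add the sources as powers (linear), then convert back to dB:
L_total = 10·log₁₀(10^(52.9/10) + 10^(52.1/10)) = 55.53 dB SPL.
Excess over the loudest (52.9 dB): 55.53 − 52.9 = 2.6 dB.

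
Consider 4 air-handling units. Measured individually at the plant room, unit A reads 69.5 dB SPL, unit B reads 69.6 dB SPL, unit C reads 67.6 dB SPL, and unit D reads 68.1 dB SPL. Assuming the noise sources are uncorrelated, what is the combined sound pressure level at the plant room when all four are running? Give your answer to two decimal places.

Incoherent sources sum as intensities:
L_total = 10·log₁₀(10^(69.5/10) + 10^(69.6/10) + 10^(67.6/10) + 10^(68.1/10)) = 10·log₁₀(30240000) = 74.81 dB SPL.

74.81 dB SPL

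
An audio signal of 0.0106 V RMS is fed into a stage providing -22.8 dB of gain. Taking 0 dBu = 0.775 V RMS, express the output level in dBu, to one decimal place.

Input level: 20·log₁₀(0.0106/0.775) = -37.28 dBu.
Output: -37.28 − 22.8 = -60.1 dBu.

-60.1 dBu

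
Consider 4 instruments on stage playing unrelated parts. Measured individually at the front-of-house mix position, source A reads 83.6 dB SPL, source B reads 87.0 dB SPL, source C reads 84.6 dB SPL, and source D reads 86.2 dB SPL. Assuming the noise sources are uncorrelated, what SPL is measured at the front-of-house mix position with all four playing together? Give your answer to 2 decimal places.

91.57 dB SPL

Incoherent sources sum as intensities:
L_total = 10·log₁₀(10^(83.6/10) + 10^(87.0/10) + 10^(84.6/10) + 10^(86.2/10)) = 10·log₁₀(1436000000) = 91.57 dB SPL.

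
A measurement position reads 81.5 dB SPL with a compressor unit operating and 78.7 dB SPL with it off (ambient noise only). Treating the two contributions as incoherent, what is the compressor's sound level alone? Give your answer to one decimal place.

Remove the background by subtracting linear intensities:
L_src = 10·log₁₀(10^(81.5/10) − 10^(78.7/10)) = 10·log₁₀(67120000) = 78.3 dB SPL.

78.3 dB SPL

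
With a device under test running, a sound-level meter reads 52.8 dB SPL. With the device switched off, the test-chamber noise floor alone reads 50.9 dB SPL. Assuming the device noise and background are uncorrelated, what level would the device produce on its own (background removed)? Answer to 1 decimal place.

48.3 dB SPL

Subtract intensities: L_src = 10·log₁₀(10^(L_total/10) − 10^(L_bg/10)).
L_src = 10·log₁₀(10^(52.8/10) − 10^(50.9/10)) = 10·log₁₀(67520) = 48.3 dB SPL.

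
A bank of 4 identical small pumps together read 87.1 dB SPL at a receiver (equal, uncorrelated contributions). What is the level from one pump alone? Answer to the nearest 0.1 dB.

4 equal incoherent sources add 10·log₁₀(4) = 6.02 dB over one source.
L_one = 87.1 − 6.02 = 81.1 dB SPL.

81.1 dB SPL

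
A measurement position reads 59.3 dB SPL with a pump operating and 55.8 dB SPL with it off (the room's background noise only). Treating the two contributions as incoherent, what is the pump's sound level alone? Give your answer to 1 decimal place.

56.7 dB SPL

Background correction is a power subtraction:
L_src = 10·log₁₀(10^(59.3/10) − 10^(55.8/10)) = 10·log₁₀(470900) = 56.7 dB SPL.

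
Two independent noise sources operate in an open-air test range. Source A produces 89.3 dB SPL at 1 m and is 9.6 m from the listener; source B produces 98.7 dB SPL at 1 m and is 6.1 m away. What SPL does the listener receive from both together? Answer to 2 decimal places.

At the listener: L_A = 89.3 − 20·log₁₀(9.6) = 69.655 dB; L_B = 98.7 − 20·log₁₀(6.1) = 82.993 dB.
Combined: 10·log₁₀(10^(69.655/10)+10^(82.993/10)) = 83.19 dB SPL.

83.19 dB SPL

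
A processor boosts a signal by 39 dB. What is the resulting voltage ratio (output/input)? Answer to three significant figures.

Voltage ratio = 10^(dB/20).
10^(39/20) = 10^(1.950) = 89.1.

89.1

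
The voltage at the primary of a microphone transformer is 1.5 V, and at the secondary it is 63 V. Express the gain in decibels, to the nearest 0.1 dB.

Voltage is an amplitude quantity, so gain = 20·log₁₀(V_out/V_in).
20·log₁₀(63/1.5) = 20·log₁₀(42.00) = 32.5 dB.

32.5 dB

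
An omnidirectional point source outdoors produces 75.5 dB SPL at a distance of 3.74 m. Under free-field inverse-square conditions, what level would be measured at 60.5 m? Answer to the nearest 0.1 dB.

51.3 dB SPL

Inverse-square spreading gives ΔL = −20·log₁₀(d₂/d₁).
ΔL = −20·log₁₀(60.5/3.74) = -24.18 dB, so L₂ = 75.5 + (-24.18) = 51.3 dB SPL.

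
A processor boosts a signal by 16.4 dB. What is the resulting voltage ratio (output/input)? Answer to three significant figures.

6.61

Voltage ratio = 10^(dB/20).
10^(16.4/20) = 10^(0.8200) = 6.61.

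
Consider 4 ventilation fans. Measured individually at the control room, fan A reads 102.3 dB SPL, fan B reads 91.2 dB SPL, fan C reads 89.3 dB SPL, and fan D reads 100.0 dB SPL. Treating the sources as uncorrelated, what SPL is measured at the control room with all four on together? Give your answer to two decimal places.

104.65 dB SPL

Add the sources as powers (linear), then convert back to dB:
L_total = 10·log₁₀(10^(102.3/10) + 10^(91.2/10) + 10^(89.3/10) + 10^(100.0/10)) = 10·log₁₀(29152000000) = 104.65 dB SPL.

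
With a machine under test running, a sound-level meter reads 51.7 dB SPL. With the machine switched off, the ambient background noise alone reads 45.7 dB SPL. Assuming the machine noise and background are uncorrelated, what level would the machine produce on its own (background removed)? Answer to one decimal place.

Subtract intensities: L_src = 10·log₁₀(10^(L_total/10) − 10^(L_bg/10)).
L_src = 10·log₁₀(10^(51.7/10) − 10^(45.7/10)) = 10·log₁₀(110800) = 50.4 dB SPL.

50.4 dB SPL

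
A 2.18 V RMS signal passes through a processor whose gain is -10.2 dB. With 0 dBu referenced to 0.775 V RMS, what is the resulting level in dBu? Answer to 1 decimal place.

Input level: 20·log₁₀(2.18/0.775) = 8.98 dBu.
Output: 8.98 − 10.2 = -1.2 dBu.

-1.2 dBu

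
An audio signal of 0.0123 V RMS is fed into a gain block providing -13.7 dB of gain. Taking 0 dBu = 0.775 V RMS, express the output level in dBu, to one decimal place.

Input level: 20·log₁₀(0.0123/0.775) = -35.99 dBu.
Output: -35.99 − 13.7 = -49.7 dBu.

-49.7 dBu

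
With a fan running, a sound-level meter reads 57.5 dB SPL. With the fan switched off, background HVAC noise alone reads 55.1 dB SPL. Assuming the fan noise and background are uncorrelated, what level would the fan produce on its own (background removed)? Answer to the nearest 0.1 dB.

53.8 dB SPL

Subtract intensities: L_src = 10·log₁₀(10^(L_total/10) − 10^(L_bg/10)).
L_src = 10·log₁₀(10^(57.5/10) − 10^(55.1/10)) = 10·log₁₀(238700) = 53.8 dB SPL.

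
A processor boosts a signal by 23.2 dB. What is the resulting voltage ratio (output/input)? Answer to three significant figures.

Voltage ratio = 10^(dB/20).
10^(23.2/20) = 10^(1.160) = 14.5.

14.5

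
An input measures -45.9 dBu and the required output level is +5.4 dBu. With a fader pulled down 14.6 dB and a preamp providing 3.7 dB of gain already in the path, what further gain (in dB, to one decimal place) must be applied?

The required make-up gain is the shortfall in the dB sum.
G = +5.4 − (-45.9) + 14.6 − 3.7 = 62.2 dB.

62.2 dB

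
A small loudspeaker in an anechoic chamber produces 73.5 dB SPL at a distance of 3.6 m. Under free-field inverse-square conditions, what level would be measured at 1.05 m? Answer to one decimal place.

84.2 dB SPL

Inverse-square spreading gives ΔL = −20·log₁₀(d₂/d₁).
ΔL = −20·log₁₀(1.05/3.6) = 10.70 dB, so L₂ = 73.5 + (10.70) = 84.2 dB SPL.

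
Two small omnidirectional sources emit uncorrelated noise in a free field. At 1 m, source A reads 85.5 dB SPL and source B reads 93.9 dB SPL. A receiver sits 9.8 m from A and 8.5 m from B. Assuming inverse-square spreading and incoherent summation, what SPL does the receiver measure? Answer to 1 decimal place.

At the listener: L_A = 85.5 − 20·log₁₀(9.8) = 65.68 dB; L_B = 93.9 − 20·log₁₀(8.5) = 75.31 dB.
Combined: 10·log₁₀(10^(65.68/10)+10^(75.31/10)) = 75.8 dB SPL.

75.8 dB SPL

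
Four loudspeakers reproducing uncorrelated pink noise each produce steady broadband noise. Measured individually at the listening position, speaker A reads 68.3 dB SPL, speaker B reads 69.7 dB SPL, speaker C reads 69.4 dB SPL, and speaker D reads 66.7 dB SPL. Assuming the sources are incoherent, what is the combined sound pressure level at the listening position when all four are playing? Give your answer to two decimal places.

Uncorrelated sources add in intensity (power), not in dB.
L_total = 10·log₁₀(10^(68.3/10) + 10^(69.7/10) + 10^(69.4/10) + 10^(66.7/10)) = 10·log₁₀(29480000) = 74.70 dB SPL.

74.70 dB SPL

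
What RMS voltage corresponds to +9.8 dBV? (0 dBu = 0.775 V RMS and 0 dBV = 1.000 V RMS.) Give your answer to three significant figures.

V = 1.000 V × 10^(+9.8/20).
= 1.000 × 3.090 = 3.09 V.

3.09 V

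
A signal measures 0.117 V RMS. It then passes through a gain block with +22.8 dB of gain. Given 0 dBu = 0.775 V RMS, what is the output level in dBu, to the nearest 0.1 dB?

+6.4 dBu

Input level: 20·log₁₀(0.117/0.775) = -16.42 dBu.
Output: -16.42 + 22.8 = +6.4 dBu.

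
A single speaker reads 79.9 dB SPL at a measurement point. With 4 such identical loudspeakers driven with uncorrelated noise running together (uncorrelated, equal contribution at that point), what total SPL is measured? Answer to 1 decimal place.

4 equal incoherent sources raise the level by 10·log₁₀(4) = 6.02 dB.
L_total = 79.9 + 6.02 = 85.9 dB SPL.

85.9 dB SPL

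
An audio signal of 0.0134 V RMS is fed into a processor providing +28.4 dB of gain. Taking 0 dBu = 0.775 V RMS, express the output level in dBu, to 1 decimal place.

Input level: 20·log₁₀(0.0134/0.775) = -35.24 dBu.
Output: -35.24 + 28.4 = -6.8 dBu.

-6.8 dBu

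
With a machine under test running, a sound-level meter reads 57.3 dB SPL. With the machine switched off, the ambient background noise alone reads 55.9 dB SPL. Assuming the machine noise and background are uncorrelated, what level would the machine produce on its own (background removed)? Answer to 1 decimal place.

Subtract intensities: L_src = 10·log₁₀(10^(L_total/10) − 10^(L_bg/10)).
L_src = 10·log₁₀(10^(57.3/10) − 10^(55.9/10)) = 10·log₁₀(148000) = 51.7 dB SPL.

51.7 dB SPL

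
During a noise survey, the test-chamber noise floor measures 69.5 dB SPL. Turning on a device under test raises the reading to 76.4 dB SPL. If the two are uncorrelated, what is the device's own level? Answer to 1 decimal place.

Remove the background by subtracting linear intensities:
L_src = 10·log₁₀(10^(76.4/10) − 10^(69.5/10)) = 10·log₁₀(34740000) = 75.4 dB SPL.

75.4 dB SPL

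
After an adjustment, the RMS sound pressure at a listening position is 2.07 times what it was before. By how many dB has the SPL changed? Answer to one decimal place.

6.3 dB

Sound pressure is an amplitude quantity: ΔL = 20·log₁₀(p₂/p₁).
20·log₁₀(2.07) = 6.3 dB.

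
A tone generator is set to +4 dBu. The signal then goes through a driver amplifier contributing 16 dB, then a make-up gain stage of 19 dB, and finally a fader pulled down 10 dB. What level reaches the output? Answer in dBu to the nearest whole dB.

+29 dBu

Cascaded gains and losses add directly in dB.
+4 + 16 + 19 − 10 = +29 dBu.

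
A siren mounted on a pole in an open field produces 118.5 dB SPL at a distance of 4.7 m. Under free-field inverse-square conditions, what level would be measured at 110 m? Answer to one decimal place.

91.1 dB SPL

Free-field point source: level drops by 20·log₁₀ of the distance ratio.
ΔL = −20·log₁₀(110/4.7) = -27.39 dB, so L₂ = 118.5 + (-27.39) = 91.1 dB SPL.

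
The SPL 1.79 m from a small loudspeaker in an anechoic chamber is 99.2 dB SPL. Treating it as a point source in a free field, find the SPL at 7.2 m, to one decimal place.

87.1 dB SPL

Inverse-square spreading gives ΔL = −20·log₁₀(d₂/d₁).
ΔL = −20·log₁₀(7.2/1.79) = -12.09 dB, so L₂ = 99.2 + (-12.09) = 87.1 dB SPL.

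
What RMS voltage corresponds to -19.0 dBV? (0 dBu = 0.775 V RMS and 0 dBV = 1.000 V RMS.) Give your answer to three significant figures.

V = 1.000 V × 10^(-19.0/20).
= 1.000 × 0.1122 = 0.112 V.

0.112 V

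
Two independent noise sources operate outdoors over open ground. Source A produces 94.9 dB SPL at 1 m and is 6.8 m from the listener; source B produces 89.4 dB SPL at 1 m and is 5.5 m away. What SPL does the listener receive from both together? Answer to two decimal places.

79.81 dB SPL

At the listener: L_A = 94.9 − 20·log₁₀(6.8) = 78.250 dB; L_B = 89.4 − 20·log₁₀(5.5) = 74.593 dB.
Combined: 10·log₁₀(10^(78.250/10)+10^(74.593/10)) = 79.81 dB SPL.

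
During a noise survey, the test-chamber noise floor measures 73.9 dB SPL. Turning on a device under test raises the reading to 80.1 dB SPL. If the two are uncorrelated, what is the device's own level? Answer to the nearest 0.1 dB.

Remove the background by subtracting linear intensities:
L_src = 10·log₁₀(10^(80.1/10) − 10^(73.9/10)) = 10·log₁₀(77780000) = 78.9 dB SPL.

78.9 dB SPL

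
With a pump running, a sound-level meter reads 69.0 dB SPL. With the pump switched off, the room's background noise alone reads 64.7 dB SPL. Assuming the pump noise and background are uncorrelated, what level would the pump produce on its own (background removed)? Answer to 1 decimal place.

Subtract intensities: L_src = 10·log₁₀(10^(L_total/10) − 10^(L_bg/10)).
L_src = 10·log₁₀(10^(69.0/10) − 10^(64.7/10)) = 10·log₁₀(4992000) = 67.0 dB SPL.

67.0 dB SPL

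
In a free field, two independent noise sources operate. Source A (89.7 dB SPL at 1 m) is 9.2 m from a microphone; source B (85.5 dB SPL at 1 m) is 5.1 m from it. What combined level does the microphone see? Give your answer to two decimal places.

73.92 dB SPL

At the listener: L_A = 89.7 − 20·log₁₀(9.2) = 70.424 dB; L_B = 85.5 − 20·log₁₀(5.1) = 71.349 dB.
Combined: 10·log₁₀(10^(70.424/10)+10^(71.349/10)) = 73.92 dB SPL.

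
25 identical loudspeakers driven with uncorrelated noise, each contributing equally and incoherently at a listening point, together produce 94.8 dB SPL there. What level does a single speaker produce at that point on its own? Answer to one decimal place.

25 equal incoherent sources add 10·log₁₀(25) = 13.98 dB over one source.
L_one = 94.8 − 13.98 = 80.8 dB SPL.

80.8 dB SPL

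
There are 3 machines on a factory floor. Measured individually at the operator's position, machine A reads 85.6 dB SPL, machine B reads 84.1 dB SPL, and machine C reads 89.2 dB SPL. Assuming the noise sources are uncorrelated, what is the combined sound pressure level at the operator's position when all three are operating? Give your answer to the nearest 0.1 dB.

Uncorrelated sources add in intensity (power), not in dB.
L_total = 10·log₁₀(10^(85.6/10) + 10^(84.1/10) + 10^(89.2/10)) = 10·log₁₀(1452000000) = 91.6 dB SPL.

91.6 dB SPL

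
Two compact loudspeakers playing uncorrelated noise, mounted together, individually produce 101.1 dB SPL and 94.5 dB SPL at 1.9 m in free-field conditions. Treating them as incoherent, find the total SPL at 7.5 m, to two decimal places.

90.03 dB SPL

Combined at 1.9 m: 10·log₁₀(10^(101.1/10)+10^(94.5/10)) = 101.959 dB SPL.
Then apply −20·log₁₀(7.5/1.9) = -11.926 dB → 90.03 dB SPL.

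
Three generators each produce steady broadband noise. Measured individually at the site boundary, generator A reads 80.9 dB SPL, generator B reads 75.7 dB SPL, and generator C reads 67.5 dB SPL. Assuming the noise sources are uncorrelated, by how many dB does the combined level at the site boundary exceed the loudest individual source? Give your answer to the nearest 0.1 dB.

1.3 dB

Incoherent sources sum as intensities:
L_total = 10·log₁₀(10^(80.9/10) + 10^(75.7/10) + 10^(67.5/10)) = 82.20 dB SPL.
Excess over the loudest (80.9 dB): 82.20 − 80.9 = 1.3 dB.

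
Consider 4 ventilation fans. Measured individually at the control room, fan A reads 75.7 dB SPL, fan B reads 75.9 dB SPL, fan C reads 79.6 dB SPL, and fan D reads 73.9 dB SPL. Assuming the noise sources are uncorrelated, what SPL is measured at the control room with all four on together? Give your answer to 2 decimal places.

82.83 dB SPL

Uncorrelated sources add in intensity (power), not in dB.
L_total = 10·log₁₀(10^(75.7/10) + 10^(75.9/10) + 10^(79.6/10) + 10^(73.9/10)) = 10·log₁₀(191800000) = 82.83 dB SPL.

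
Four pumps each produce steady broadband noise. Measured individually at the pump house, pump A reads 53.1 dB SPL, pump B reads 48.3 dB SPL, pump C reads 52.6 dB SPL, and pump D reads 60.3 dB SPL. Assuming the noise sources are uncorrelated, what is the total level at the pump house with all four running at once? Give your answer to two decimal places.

Add the sources as powers (linear), then convert back to dB:
L_total = 10·log₁₀(10^(53.1/10) + 10^(48.3/10) + 10^(52.6/10) + 10^(60.3/10)) = 10·log₁₀(1525000) = 61.83 dB SPL.

61.83 dB SPL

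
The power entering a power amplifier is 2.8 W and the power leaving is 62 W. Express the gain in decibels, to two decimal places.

Power is a power quantity, so gain = 10·log₁₀(P_out/P_in).
10·log₁₀(62/2.8) = 10·log₁₀(22.14) = 13.45 dB.

13.45 dB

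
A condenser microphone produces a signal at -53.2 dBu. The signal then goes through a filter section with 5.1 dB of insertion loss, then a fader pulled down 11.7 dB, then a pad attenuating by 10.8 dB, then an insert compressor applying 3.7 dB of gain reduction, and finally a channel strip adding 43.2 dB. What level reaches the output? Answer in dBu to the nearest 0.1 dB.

Gain stages sum in dB:
-53.2 − 5.1 − 11.7 − 10.8 − 3.7 + 43.2 = -41.3 dBu.

-41.3 dBu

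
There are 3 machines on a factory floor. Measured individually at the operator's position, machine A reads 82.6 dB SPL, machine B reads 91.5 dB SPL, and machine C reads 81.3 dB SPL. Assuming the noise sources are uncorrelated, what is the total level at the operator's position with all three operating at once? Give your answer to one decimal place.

92.4 dB SPL

Incoherent sources sum as intensities:
L_total = 10·log₁₀(10^(82.6/10) + 10^(91.5/10) + 10^(81.3/10)) = 10·log₁₀(1729000000) = 92.4 dB SPL.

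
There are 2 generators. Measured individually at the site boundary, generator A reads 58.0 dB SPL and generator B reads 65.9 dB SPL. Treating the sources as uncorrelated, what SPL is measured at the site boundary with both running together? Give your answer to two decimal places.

Incoherent sources sum as intensities:
L_total = 10·log₁₀(10^(58.0/10) + 10^(65.9/10)) = 10·log₁₀(4521000) = 66.55 dB SPL.

66.55 dB SPL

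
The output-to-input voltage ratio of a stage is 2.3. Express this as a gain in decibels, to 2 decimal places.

7.23 dB

Voltage is an amplitude quantity, so gain = 20·log₁₀(V_out/V_in).
20·log₁₀(2.3) = 7.23 dB.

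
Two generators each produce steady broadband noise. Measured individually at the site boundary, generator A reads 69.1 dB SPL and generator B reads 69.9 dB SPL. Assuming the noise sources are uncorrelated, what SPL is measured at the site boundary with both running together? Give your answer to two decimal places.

72.53 dB SPL

Uncorrelated sources add in intensity (power), not in dB.
L_total = 10·log₁₀(10^(69.1/10) + 10^(69.9/10)) = 10·log₁₀(17900000) = 72.53 dB SPL.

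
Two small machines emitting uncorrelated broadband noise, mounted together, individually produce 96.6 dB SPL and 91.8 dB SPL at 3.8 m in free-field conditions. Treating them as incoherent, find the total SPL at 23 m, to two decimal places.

82.20 dB SPL

Combined at 3.8 m: 10·log₁₀(10^(96.6/10)+10^(91.8/10)) = 97.842 dB SPL.
Then apply −20·log₁₀(23/3.8) = -15.639 dB → 82.20 dB SPL.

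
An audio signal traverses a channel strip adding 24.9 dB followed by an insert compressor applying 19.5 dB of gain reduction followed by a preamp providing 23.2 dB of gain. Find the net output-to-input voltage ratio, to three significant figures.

Net gain = 24.9 + (−19.5) + 23.2 = 28.6 dB.
Voltage ratio = 10^(28.6/20) = 26.9.

26.9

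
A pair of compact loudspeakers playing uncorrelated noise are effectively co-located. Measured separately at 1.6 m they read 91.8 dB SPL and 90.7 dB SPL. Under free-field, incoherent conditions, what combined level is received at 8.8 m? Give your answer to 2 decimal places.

Combined at 1.6 m: 10·log₁₀(10^(91.8/10)+10^(90.7/10)) = 94.295 dB SPL.
Then apply −20·log₁₀(8.8/1.6) = -14.807 dB → 79.49 dB SPL.

79.49 dB SPL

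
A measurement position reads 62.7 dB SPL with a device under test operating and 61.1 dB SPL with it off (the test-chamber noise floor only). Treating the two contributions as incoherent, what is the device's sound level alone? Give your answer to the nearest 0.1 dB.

Subtract intensities: L_src = 10·log₁₀(10^(L_total/10) − 10^(L_bg/10)).
L_src = 10·log₁₀(10^(62.7/10) − 10^(61.1/10)) = 10·log₁₀(573800) = 57.6 dB SPL.

57.6 dB SPL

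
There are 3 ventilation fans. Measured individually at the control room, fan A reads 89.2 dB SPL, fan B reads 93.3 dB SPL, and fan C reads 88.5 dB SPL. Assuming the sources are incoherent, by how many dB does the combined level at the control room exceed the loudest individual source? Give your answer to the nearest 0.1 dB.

2.4 dB

Incoherent sources sum as intensities:
L_total = 10·log₁₀(10^(89.2/10) + 10^(93.3/10) + 10^(88.5/10)) = 95.66 dB SPL.
Excess over the loudest (93.3 dB): 95.66 − 93.3 = 2.4 dB.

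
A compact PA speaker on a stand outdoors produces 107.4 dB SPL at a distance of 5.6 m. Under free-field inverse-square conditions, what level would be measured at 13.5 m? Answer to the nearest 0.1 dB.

For a point source in a free field, ΔL = −20·log₁₀(d₂/d₁).
ΔL = −20·log₁₀(13.5/5.6) = -7.64 dB, so L₂ = 107.4 + (-7.64) = 99.8 dB SPL.

99.8 dB SPL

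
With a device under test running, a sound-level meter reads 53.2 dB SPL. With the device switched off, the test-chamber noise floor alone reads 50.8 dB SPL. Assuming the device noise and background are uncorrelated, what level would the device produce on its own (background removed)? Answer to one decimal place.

Remove the background by subtracting linear intensities:
L_src = 10·log₁₀(10^(53.2/10) − 10^(50.8/10)) = 10·log₁₀(88700) = 49.5 dB SPL.

49.5 dB SPL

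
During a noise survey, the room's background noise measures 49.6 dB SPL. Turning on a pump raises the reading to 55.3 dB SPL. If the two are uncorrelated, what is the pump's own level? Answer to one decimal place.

53.9 dB SPL

Remove the background by subtracting linear intensities:
L_src = 10·log₁₀(10^(55.3/10) − 10^(49.6/10)) = 10·log₁₀(247600) = 53.9 dB SPL.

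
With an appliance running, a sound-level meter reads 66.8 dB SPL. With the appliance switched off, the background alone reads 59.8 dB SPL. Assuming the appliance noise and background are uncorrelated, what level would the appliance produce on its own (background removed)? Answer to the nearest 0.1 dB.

65.8 dB SPL

Subtract intensities: L_src = 10·log₁₀(10^(L_total/10) − 10^(L_bg/10)).
L_src = 10·log₁₀(10^(66.8/10) − 10^(59.8/10)) = 10·log₁₀(3831000) = 65.8 dB SPL.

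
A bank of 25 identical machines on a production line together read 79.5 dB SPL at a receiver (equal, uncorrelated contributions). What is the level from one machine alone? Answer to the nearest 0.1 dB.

25 equal incoherent sources add 10·log₁₀(25) = 13.98 dB over one source.
L_one = 79.5 − 13.98 = 65.5 dB SPL.

65.5 dB SPL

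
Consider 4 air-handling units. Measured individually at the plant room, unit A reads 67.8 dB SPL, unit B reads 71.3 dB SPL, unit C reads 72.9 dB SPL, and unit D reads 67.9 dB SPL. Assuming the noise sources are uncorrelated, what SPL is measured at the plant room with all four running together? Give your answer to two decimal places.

76.55 dB SPL

Uncorrelated sources add in intensity (power), not in dB.
L_total = 10·log₁₀(10^(67.8/10) + 10^(71.3/10) + 10^(72.9/10) + 10^(67.9/10)) = 10·log₁₀(45180000) = 76.55 dB SPL.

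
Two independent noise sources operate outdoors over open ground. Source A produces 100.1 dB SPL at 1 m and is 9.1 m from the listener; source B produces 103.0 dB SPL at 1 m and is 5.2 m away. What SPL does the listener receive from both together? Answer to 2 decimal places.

89.35 dB SPL

At the listener: L_A = 100.1 − 20·log₁₀(9.1) = 80.919 dB; L_B = 103.0 − 20·log₁₀(5.2) = 88.680 dB.
Combined: 10·log₁₀(10^(80.919/10)+10^(88.680/10)) = 89.35 dB SPL.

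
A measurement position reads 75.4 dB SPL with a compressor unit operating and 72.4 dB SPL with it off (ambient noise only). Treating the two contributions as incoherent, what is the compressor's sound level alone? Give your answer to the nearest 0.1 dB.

72.4 dB SPL

Subtract intensities: L_src = 10·log₁₀(10^(L_total/10) − 10^(L_bg/10)).
L_src = 10·log₁₀(10^(75.4/10) − 10^(72.4/10)) = 10·log₁₀(17300000) = 72.4 dB SPL.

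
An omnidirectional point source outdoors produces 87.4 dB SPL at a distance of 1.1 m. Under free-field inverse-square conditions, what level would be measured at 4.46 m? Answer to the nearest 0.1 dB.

Inverse-square spreading gives ΔL = −20·log₁₀(d₂/d₁).
ΔL = −20·log₁₀(4.46/1.1) = -12.16 dB, so L₂ = 87.4 + (-12.16) = 75.2 dB SPL.

75.2 dB SPL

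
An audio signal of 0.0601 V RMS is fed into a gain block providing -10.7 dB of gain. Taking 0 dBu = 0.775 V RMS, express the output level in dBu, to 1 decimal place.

Input level: 20·log₁₀(0.0601/0.775) = -22.21 dBu.
Output: -22.21 − 10.7 = -32.9 dBu.

-32.9 dBu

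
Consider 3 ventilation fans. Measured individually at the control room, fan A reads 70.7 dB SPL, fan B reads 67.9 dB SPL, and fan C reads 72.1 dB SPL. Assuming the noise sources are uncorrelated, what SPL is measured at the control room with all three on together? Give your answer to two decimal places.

Incoherent sources sum as intensities:
L_total = 10·log₁₀(10^(70.7/10) + 10^(67.9/10) + 10^(72.1/10)) = 10·log₁₀(34130000) = 75.33 dB SPL.

75.33 dB SPL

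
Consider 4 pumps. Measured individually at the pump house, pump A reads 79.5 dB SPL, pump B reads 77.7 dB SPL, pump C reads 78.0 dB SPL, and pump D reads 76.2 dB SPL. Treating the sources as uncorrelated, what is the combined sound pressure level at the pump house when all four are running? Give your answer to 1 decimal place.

Add the sources as powers (linear), then convert back to dB:
L_total = 10·log₁₀(10^(79.5/10) + 10^(77.7/10) + 10^(78.0/10) + 10^(76.2/10)) = 10·log₁₀(252800000) = 84.0 dB SPL.

84.0 dB SPL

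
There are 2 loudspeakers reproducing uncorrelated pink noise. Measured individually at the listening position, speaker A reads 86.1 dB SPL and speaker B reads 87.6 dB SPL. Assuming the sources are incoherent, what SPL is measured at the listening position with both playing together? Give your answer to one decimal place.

Incoherent sources sum as intensities:
L_total = 10·log₁₀(10^(86.1/10) + 10^(87.6/10)) = 10·log₁₀(982800000) = 89.9 dB SPL.

89.9 dB SPL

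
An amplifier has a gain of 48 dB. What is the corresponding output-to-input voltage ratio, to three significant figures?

251

Voltage ratio = 10^(dB/20).
10^(48/20) = 10^(2.400) = 251.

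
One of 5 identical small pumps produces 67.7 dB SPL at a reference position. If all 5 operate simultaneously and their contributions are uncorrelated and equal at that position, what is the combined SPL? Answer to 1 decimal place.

5 equal incoherent sources raise the level by 10·log₁₀(5) = 6.99 dB.
L_total = 67.7 + 6.99 = 74.7 dB SPL.

74.7 dB SPL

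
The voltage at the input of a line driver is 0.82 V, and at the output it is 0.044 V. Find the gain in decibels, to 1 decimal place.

-25.4 dB

Voltage is an amplitude quantity, so gain = 20·log₁₀(V_out/V_in).
20·log₁₀(0.044/0.82) = 20·log₁₀(0.05366) = -25.4 dB.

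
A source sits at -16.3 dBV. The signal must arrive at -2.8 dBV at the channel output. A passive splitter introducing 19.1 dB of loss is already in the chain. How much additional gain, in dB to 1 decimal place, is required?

The required make-up gain is the shortfall in the dB sum.
G = -2.8 − (-16.3) + 19.1 = 32.6 dB.

32.6 dB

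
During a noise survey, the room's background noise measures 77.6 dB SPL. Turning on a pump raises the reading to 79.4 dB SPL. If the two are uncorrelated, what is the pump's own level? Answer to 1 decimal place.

74.7 dB SPL

Background correction is a power subtraction:
L_src = 10·log₁₀(10^(79.4/10) − 10^(77.6/10)) = 10·log₁₀(29550000) = 74.7 dB SPL.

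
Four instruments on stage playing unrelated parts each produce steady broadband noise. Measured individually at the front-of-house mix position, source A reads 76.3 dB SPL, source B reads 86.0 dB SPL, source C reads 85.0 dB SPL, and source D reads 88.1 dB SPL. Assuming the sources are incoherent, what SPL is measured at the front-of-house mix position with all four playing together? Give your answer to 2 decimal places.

91.47 dB SPL

Add the sources as powers (linear), then convert back to dB:
L_total = 10·log₁₀(10^(76.3/10) + 10^(86.0/10) + 10^(85.0/10) + 10^(88.1/10)) = 10·log₁₀(1403000000) = 91.47 dB SPL.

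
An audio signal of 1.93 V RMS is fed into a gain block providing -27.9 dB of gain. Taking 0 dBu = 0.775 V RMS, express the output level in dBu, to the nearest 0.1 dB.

Input level: 20·log₁₀(1.93/0.775) = 7.93 dBu.
Output: 7.93 − 27.9 = -20.0 dBu.

-20.0 dBu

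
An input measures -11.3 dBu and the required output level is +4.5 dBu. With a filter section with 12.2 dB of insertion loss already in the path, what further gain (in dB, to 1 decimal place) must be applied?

28.0 dB

The required make-up gain is the shortfall in the dB sum.
G = +4.5 − (-11.3) + 12.2 = 28.0 dB.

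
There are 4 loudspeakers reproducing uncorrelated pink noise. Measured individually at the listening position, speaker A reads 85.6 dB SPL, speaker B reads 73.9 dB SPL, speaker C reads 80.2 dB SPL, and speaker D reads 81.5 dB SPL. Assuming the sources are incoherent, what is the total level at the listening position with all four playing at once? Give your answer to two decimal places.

Incoherent sources sum as intensities:
L_total = 10·log₁₀(10^(85.6/10) + 10^(73.9/10) + 10^(80.2/10) + 10^(81.5/10)) = 10·log₁₀(633600000) = 88.02 dB SPL.

88.02 dB SPL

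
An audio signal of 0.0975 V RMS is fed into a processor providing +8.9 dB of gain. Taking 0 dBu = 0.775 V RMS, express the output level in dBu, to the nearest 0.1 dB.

Input level: 20·log₁₀(0.0975/0.775) = -18.01 dBu.
Output: -18.01 + 8.9 = -9.1 dBu.

-9.1 dBu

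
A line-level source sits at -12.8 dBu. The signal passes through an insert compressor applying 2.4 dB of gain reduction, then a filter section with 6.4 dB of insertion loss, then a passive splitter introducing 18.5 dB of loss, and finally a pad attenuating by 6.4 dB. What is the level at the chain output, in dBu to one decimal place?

In dB, series stages simply add:
-12.8 − 2.4 − 6.4 − 18.5 − 6.4 = -46.5 dBu.

-46.5 dBu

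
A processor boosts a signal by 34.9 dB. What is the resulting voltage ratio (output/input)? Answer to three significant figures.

Voltage ratio = 10^(dB/20).
10^(34.9/20) = 10^(1.745) = 55.6.

55.6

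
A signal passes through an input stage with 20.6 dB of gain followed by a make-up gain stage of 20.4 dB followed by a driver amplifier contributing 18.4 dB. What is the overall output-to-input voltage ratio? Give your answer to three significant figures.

Net gain = 20.6 + 20.4 + 18.4 = 59.4 dB.
Voltage ratio = 10^(59.4/20) = 933.

933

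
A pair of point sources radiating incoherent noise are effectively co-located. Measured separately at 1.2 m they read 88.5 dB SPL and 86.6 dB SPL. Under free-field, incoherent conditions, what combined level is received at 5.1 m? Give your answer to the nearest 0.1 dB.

78.1 dB SPL

Combined at 1.2 m: 10·log₁₀(10^(88.5/10)+10^(86.6/10)) = 90.66 dB SPL.
Then apply −20·log₁₀(5.1/1.2) = -12.57 dB → 78.1 dB SPL.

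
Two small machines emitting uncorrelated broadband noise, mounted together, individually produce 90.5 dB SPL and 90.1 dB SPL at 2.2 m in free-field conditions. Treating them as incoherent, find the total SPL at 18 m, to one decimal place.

Combined at 2.2 m: 10·log₁₀(10^(90.5/10)+10^(90.1/10)) = 93.31 dB SPL.
Then apply −20·log₁₀(18/2.2) = -18.26 dB → 75.1 dB SPL.

75.1 dB SPL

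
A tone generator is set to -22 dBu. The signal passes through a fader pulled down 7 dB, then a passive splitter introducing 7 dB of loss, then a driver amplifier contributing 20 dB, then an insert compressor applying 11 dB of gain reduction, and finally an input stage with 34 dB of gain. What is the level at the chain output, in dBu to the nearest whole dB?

+7 dBu

In dB, series stages simply add:
-22 − 7 − 7 + 20 − 11 + 34 = +7 dBu.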